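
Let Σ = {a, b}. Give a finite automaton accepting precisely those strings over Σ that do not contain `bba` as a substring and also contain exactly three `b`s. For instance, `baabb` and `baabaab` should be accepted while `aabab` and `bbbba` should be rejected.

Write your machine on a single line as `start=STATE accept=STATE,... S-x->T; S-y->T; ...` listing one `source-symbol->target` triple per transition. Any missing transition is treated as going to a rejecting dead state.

start=s0; accept=s6,s8; s0-a->s0; s0-b->s1; s1-a->s2; s1-b->s3; s2-a->s2; s2-b->s4; s3-a->s5; s3-b->s6; s4-a->s7; s4-b->s6; s5-a->s5; s5-b->s5; s6-a->s5; s6-b->s5; s7-a->s7; s7-b->s8; s8-a->s8; s8-b->s5

Build one automaton per condition and run them in lockstep. One (4 states) tracks partial matches of the forbidden pattern `bba`; the other (5 states) tracks the count of `b`s, saturating at 4. Each combined state is a pair, one component from each; accept when both components accept. After merging equivalent states the machine shrinks.
9 states suffice.
        a   b  
>  s0   s0  s1 
   s1   s2  s3 
   s2   s2  s4 
   s3   s5  s6 
   s4   s7  s6 
   s5   s5  s5 
 * s6   s5  s5 
   s7   s7  s8 
 * s8   s8  s5 
(> = start, * = accepting)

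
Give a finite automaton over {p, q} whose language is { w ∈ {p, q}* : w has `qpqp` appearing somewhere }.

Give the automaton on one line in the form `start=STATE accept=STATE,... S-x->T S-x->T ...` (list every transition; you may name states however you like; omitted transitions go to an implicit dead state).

start=s0 accept=s4 s0-p->s0 s0-q->s1 s1-p->s2 s1-q->s1 s2-p->s0 s2-q->s3 s3-p->s4 s3-q->s1 s4-p->s4 s4-q->s4

States s0..s3 record the length of the longest prefix of `qpqp` that matches the current input suffix. Reaching s4 means `qpqp` has been seen, and we stay there forever. Accept from s4.
A 5-state machine:
        p   q  
>  s0   s0  s1 
   s1   s2  s1 
   s2   s0  s3 
   s3   s4  s1 
 * s4   s4  s4 
(> = start, * = accepting)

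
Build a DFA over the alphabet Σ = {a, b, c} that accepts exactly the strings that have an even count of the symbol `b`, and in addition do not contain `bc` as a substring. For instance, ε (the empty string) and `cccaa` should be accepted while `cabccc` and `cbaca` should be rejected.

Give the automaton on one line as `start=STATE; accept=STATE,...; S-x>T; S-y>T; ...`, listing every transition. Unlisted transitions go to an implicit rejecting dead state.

start=S0; accept=S0,S3; S0-a>S0; S0-b>S1; S0-c>S0; S1-a>S2; S1-b>S3; S1-c>S4; S2-a>S2; S2-b>S3; S2-c>S2; S3-a>S0; S3-b>S1; S3-c>S5; S4-a>S4; S4-b>S5; S4-c>S4; S5-a>S5; S5-b>S4; S5-c>S5

Build one automaton per condition and run them in lockstep. The first has 2 states tracking the count of `b`s modulo 2; the second has 3 states tracking partial matches of the forbidden pattern `bc`. A product state is a pair (one from each), accepting exactly when both do.
6 states suffice.
        a   b   c  
>* S0   S0  S1  S0 
   S1   S2  S3  S4 
   S2   S2  S3  S2 
 * S3   S0  S1  S5 
   S4   S4  S5  S4 
   S5   S5  S4  S5 
(> = start, * = accepting)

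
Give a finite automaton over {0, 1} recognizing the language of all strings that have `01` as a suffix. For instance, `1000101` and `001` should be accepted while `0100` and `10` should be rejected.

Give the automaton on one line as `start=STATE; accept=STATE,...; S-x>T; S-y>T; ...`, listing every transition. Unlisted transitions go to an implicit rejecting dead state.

start=A; accept=C; A-0>B; A-1>A; B-0>B; B-1>C; C-0>B; C-1>A

Let each state record the length of the longest suffix of the input read so far that is also a prefix of `01`. B means the last symbol is `0`; C means the last 2 symbols are `01`. Accept only at C, where the string currently ends in `01`.
With 3 states:
       0  1 
>  A   B  A 
   B   B  C 
 * C   B  A 
(> = start, * = accepting)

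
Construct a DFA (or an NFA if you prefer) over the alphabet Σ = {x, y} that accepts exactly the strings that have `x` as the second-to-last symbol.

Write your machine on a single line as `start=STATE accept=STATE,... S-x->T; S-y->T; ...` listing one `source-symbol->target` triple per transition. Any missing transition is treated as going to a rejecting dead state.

start=q0; accept=q3,q4; q0-x->q1; q0-y->q2; q1-x->q3; q1-y->q4; q2-x->q5; q2-y->q6; q3-x->q3; q3-y->q4; q4-x->q5; q4-y->q6; q5-x->q3; q5-y->q4; q6-x->q5; q6-y->q6

A DFA must remember the last 2 symbols (since which symbol is second-to-last isn't known until the input ends). Use one state per possible window of the last ≤2 symbols; accept from those whose window starts with `x`.
7 states suffice.
        x   y  
>  q0   q1  q2 
   q1   q3  q4 
   q2   q5  q6 
 * q3   q3  q4 
 * q4   q5  q6 
   q5   q3  q4 
   q6   q5  q6 
(> = start, * = accepting)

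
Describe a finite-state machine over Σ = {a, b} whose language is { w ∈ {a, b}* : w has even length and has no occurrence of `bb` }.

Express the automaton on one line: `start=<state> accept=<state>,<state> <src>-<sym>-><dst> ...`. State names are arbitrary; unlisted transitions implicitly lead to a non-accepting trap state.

Handle the two conditions separately and then intersect. One (2 states) tracks the input length modulo 2; the other (3 states) tracks partial matches of the forbidden pattern `bb`. Each combined state is a pair, one component from each; accept when both components accept.
        a   b  
>* S0   S1  S2 
   S1   S0  S3 
   S2   S0  S4 
 * S3   S1  S5 
   S4   S5  S5 
   S5   S4  S4 
(> = start, * = accepting)

start=S0 accept=S0,S3 S0-a->S1 S0-b->S2 S1-a->S0 S1-b->S3 S2-a->S0 S2-b->S4 S3-a->S1 S3-b->S5 S4-a->S5 S4-b->S5 S5-a->S4 S5-b->S4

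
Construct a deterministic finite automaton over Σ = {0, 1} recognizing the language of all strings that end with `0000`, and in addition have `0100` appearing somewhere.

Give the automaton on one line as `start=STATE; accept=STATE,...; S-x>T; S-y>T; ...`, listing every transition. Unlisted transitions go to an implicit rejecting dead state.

start=A; accept=H; A-0>B; A-1>A; B-0>B; B-1>C; C-0>D; C-1>A; D-0>E; D-1>C; E-0>F; E-1>G; F-0>H; F-1>G; G-0>I; G-1>G; H-0>H; H-1>G; I-0>E; I-1>G

Handle the two conditions separately and then intersect. One (5 states) tracks how much of the suffix `0000` has currently been matched; the other (5 states) tracks whether and how much of `0100` has been seen. Each combined state is a pair, one component from each; accept when both components accept. Minimizing collapses redundant product states.
With 9 states:
       0  1 
>  A   B  A 
   B   B  C 
   C   D  A 
   D   E  C 
   E   F  G 
   F   H  G 
   G   I  G 
 * H   H  G 
   I   E  G 
(> = start, * = accepting)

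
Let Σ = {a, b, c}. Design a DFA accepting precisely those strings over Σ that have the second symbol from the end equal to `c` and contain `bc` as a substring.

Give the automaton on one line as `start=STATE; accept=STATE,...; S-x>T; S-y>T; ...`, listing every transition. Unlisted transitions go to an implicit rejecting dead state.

Build one automaton per condition and run them in lockstep. One (13 states) tracks the last 2 symbols read; the other (3 states) tracks whether and how much of `bc` has been seen. Each combined state is a pair, one component from each; accept when both components accept. Minimizing collapses redundant product states.
6 states suffice.
        a   b   c  
>  q0   q0  q1  q0 
   q1   q0  q1  q2 
   q2   q3  q3  q4 
 * q3   q5  q5  q2 
 * q4   q3  q3  q4 
   q5   q5  q5  q2 
(> = start, * = accepting)

start=q0; accept=q3,q4; q0-a>q0; q0-b>q1; q0-c>q0; q1-a>q0; q1-b>q1; q1-c>q2; q2-a>q3; q2-b>q3; q2-c>q4; q3-a>q5; q3-b>q5; q3-c>q2; q4-a>q3; q4-b>q3; q4-c>q4; q5-a>q5; q5-b>q5; q5-c>q2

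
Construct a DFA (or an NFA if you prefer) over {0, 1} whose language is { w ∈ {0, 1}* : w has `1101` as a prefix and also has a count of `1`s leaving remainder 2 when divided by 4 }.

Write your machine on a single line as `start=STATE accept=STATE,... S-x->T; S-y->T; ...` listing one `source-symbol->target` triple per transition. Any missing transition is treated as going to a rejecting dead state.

start=A; accept=I; A-0->B; A-1->C; B-0->B; B-1->B; C-0->B; C-1->D; D-0->E; D-1->B; E-0->B; E-1->F; F-0->F; F-1->G; G-0->G; G-1->H; H-0->H; H-1->I; I-0->I; I-1->F

Build one automaton per condition and run them in lockstep. The first has 6 states tracking whether the input so far still matches the prefix `1101`; the second has 4 states tracking the count of `1`s modulo 4. A product state is a pair (one from each), accepting exactly when both do. Minimizing collapses redundant product states.
With 9 states:
       0  1 
>  A   B  C 
   B   B  B 
   C   B  D 
   D   E  B 
   E   B  F 
   F   F  G 
   G   G  H 
   H   H  I 
 * I   I  F 
(> = start, * = accepting)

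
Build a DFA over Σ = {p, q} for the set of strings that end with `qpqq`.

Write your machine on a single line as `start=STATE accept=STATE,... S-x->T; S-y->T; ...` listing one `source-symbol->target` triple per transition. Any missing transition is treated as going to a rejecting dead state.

start=A; accept=E; A-p->A; A-q->B; B-p->C; B-q->B; C-p->A; C-q->D; D-p->C; D-q->E; E-p->C; E-q->B

Let each state record the length of the longest suffix of the input read so far that is also a prefix of `qpqq`. B means the last symbol is `q`; C means the last 2 symbols are `qp`; D means the last 3 symbols are `qpq`; E means the last 4 symbols are `qpqq`. Accept only at E, where the string currently ends in `qpqq`.
5 states suffice.
       p  q 
>  A   A  B 
   B   C  B 
   C   A  D 
   D   C  E 
 * E   C  B 
(> = start, * = accepting)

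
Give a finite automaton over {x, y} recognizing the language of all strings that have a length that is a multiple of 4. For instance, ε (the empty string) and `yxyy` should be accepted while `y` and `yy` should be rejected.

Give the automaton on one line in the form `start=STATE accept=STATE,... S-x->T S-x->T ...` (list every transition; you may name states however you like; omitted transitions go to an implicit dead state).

Only the length mod 4 matters, so use a 4-cycle: from any state, every input symbol moves to the next state, wrapping S3 back to S0. Mark S0 accepting.
A 4-state machine:
        x   y  
>* S0   S1  S1 
   S1   S2  S2 
   S2   S3  S3 
   S3   S0  S0 
(> = start, * = accepting)

start=S0 accept=S0 S0-x->S1 S0-y->S1 S1-x->S2 S1-y->S2 S2-x->S3 S2-y->S3 S3-x->S0 S3-y->S0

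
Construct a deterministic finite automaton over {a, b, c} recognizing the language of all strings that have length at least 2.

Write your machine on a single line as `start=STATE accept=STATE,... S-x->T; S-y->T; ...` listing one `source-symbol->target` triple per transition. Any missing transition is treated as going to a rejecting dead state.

We only need to distinguish lengths 0, 1, …, 2, and '>2'. Chain s0 → s1 → s2 → s3 on every symbol, with s3 looping. Accepting states: {s2, s3}.
4 states suffice.
        a   b   c  
>  s0   s1  s1  s1 
   s1   s2  s2  s2 
 * s2   s3  s3  s3 
 * s3   s3  s3  s3 
(> = start, * = accepting)

start=s0; accept=s2,s3; s0-a->s1; s0-b->s1; s0-c->s1; s1-a->s2; s1-b->s2; s1-c->s2; s2-a->s3; s2-b->s3; s2-c->s3; s3-a->s3; s3-b->s3; s3-c->s3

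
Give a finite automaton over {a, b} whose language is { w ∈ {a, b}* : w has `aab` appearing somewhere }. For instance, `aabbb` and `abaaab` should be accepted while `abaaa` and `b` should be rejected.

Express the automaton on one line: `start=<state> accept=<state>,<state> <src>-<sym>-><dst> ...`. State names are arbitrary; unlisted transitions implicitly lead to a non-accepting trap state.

start=S0 accept=S3 S0-a->S1 S0-b->S0 S1-a->S2 S1-b->S0 S2-a->S2 S2-b->S3 S3-a->S3 S3-b->S3

States S0..S2 record the length of the longest prefix of `aab` that matches the current input suffix. Reaching S3 means `aab` has been seen, and we stay there forever. Accept from S3.
4 states suffice.
        a   b  
>  S0   S1  S0 
   S1   S2  S0 
   S2   S2  S3 
 * S3   S3  S3 
(> = start, * = accepting)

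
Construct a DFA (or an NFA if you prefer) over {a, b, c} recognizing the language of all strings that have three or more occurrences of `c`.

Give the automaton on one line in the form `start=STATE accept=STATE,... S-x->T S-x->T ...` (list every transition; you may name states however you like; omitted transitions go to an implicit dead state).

start=q0 accept=q3,q4 q0-a->q0 q0-b->q0 q0-c->q1 q1-a->q1 q1-b->q1 q1-c->q2 q2-a->q2 q2-b->q2 q2-c->q3 q3-a->q3 q3-b->q3 q3-c->q4 q4-a->q4 q4-b->q4 q4-c->q4

Only the number of `c`s matters, and only up to 4. Make a chain q0 → q1 → q2 → q3 → q4 advanced by each `c` (with q4 absorbing); every other symbol self-loops. The accepting set is {q3, q4}.
With 5 states:
        a   b   c  
>  q0   q0  q0  q1 
   q1   q1  q1  q2 
   q2   q2  q2  q3 
 * q3   q3  q3  q4 
 * q4   q4  q4  q4 
(> = start, * = accepting)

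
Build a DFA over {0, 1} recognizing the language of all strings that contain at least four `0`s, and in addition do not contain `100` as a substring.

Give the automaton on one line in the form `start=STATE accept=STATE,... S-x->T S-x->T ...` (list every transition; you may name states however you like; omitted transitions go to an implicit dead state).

start=q0 accept=q10,q14,q15,q16,q18,q19 q0-0->q1 q0-1->q2 q1-0->q3 q1-1->q4 q2-0->q5 q2-1->q2 q3-0->q6 q3-1->q7 q4-0->q8 q4-1->q4 q5-0->q9 q5-1->q4 q6-0->q10 q6-1->q11 q7-0->q12 q7-1->q7 q8-0->q13 q8-1->q7 q9-0->q13 q9-1->q9 q10-0->q14 q10-1->q15 q11-0->q16 q11-1->q11 q12-0->q17 q12-1->q11 q13-0->q17 q13-1->q13 q14-0->q14 q14-1->q18 q15-0->q19 q15-1->q15 q16-0->q20 q16-1->q15 q17-0->q20 q17-1->q17 q18-0->q19 q18-1->q18 q19-0->q20 q19-1->q18 q20-0->q20 q20-1->q20

Run two small machines in parallel and take their product. One (6 states) tracks the count of `0`s, saturating at 5; the other (4 states) tracks partial matches of the forbidden pattern `100`. Each combined state is a pair, one component from each; accept when both components accept.
21 states suffice.
          0    1  
>  q0     q1   q2 
   q1     q3   q4 
   q2     q5   q2 
   q3     q6   q7 
   q4     q8   q4 
   q5     q9   q4 
   q6    q10  q11 
   q7    q12   q7 
   q8    q13   q7 
   q9    q13   q9 
 * q10   q14  q15 
   q11   q16  q11 
   q12   q17  q11 
   q13   q17  q13 
 * q14   q14  q18 
 * q15   q19  q15 
 * q16   q20  q15 
   q17   q20  q17 
 * q18   q19  q18 
 * q19   q20  q18 
   q20   q20  q20 
(> = start, * = accepting)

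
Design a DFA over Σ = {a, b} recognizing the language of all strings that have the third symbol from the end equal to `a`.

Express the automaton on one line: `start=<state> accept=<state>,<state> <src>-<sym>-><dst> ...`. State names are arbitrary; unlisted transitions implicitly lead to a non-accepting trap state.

A DFA must remember the last 3 symbols (since which symbol is third-to-last isn't known until the input ends). Use one state per possible window of the last ≤3 symbols; accept from those whose window starts with `a`.
15 states suffice.
          a    b  
>  S0     S1   S2 
   S1     S3   S4 
   S2     S5   S6 
   S3     S7   S8 
   S4     S9  S10 
   S5    S11  S12 
   S6    S13  S14 
 * S7     S7   S8 
 * S8     S9  S10 
 * S9    S11  S12 
 * S10   S13  S14 
   S11    S7   S8 
   S12    S9  S10 
   S13   S11  S12 
   S14   S13  S14 
(> = start, * = accepting)

start=S0 accept=S7,S8,S9,S10 S0-a->S1 S0-b->S2 S1-a->S3 S1-b->S4 S2-a->S5 S2-b->S6 S3-a->S7 S3-b->S8 S4-a->S9 S4-b->S10 S5-a->S11 S5-b->S12 S6-a->S13 S6-b->S14 S7-a->S7 S7-b->S8 S8-a->S9 S8-b->S10 S9-a->S11 S9-b->S12 S10-a->S13 S10-b->S14 S11-a->S7 S11-b->S8 S12-a->S9 S12-b->S10 S13-a->S11 S13-b->S12 S14-a->S13 S14-b->S14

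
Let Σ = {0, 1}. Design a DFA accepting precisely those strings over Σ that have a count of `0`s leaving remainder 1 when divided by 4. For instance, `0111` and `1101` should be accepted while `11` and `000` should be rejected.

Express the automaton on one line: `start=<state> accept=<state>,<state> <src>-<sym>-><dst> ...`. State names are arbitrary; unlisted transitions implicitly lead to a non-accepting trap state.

start=q0 accept=q1 q0-0->q1 q0-1->q0 q1-0->q2 q1-1->q1 q2-0->q3 q2-1->q2 q3-0->q0 q3-1->q3

Keep the running count of `0`s modulo 4: each `0` advances along the cycle q0 → q1 → q2 → q3 → q0 while other symbols loop. Accept at q1.
4 states suffice.
        0   1  
>  q0   q1  q0 
 * q1   q2  q1 
   q2   q3  q2 
   q3   q0  q3 
(> = start, * = accepting)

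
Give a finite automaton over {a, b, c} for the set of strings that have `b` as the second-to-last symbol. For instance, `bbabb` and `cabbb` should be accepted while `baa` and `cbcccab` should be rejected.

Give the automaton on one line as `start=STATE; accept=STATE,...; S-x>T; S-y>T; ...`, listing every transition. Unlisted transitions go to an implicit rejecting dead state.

A DFA must remember the last 2 symbols (since which symbol is second-to-last isn't known until the input ends). Use one state per possible window of the last ≤2 symbols; accept from those whose window starts with `b`.
A 13-state machine:
          a    b    c  
>  q0     q1   q2   q3 
   q1     q4   q5   q6 
   q2     q7   q8   q9 
   q3    q10  q11  q12 
   q4     q4   q5   q6 
   q5     q7   q8   q9 
   q6    q10  q11  q12 
 * q7     q4   q5   q6 
 * q8     q7   q8   q9 
 * q9    q10  q11  q12 
   q10    q4   q5   q6 
   q11    q7   q8   q9 
   q12   q10  q11  q12 
(> = start, * = accepting)

start=q0; accept=q7,q8,q9; q0-a>q1; q0-b>q2; q0-c>q3; q1-a>q4; q1-b>q5; q1-c>q6; q2-a>q7; q2-b>q8; q2-c>q9; q3-a>q10; q3-b>q11; q3-c>q12; q4-a>q4; q4-b>q5; q4-c>q6; q5-a>q7; q5-b>q8; q5-c>q9; q6-a>q10; q6-b>q11; q6-c>q12; q7-a>q4; q7-b>q5; q7-c>q6; q8-a>q7; q8-b>q8; q8-c>q9; q9-a>q10; q9-b>q11; q9-c>q12; q10-a>q4; q10-b>q5; q10-c>q6; q11-a>q7; q11-b>q8; q11-c>q9; q12-a>q10; q12-b>q11; q12-c>q12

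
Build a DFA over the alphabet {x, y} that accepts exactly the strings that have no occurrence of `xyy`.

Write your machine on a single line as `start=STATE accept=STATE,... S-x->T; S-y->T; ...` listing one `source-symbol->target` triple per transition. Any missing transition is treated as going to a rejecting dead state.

This is the complement of 'contains `xyy`'. Use the same substring-matching states — s0 through s3 holding how much of `xyy` has just been matched — but flip the accepting set: everything except the trap s3 accepts.
A 4-state machine:
        x   y  
>* s0   s1  s0 
 * s1   s1  s2 
 * s2   s1  s3 
   s3   s3  s3 
(> = start, * = accepting)

start=s0; accept=s0,s1,s2; s0-x->s1; s0-y->s0; s1-x->s1; s1-y->s2; s2-x->s1; s2-y->s3; s3-x->s3; s3-y->s3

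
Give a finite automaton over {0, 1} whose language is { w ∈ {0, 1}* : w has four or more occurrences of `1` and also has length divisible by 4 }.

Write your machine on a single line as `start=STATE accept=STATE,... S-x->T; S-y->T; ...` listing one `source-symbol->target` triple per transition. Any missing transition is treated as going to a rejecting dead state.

start=A; accept=N; A-0->B; A-1->C; B-0->D; B-1->E; C-0->E; C-1->F; D-0->G; D-1->H; E-0->H; E-1->I; F-0->I; F-1->J; G-0->A; G-1->K; H-0->K; H-1->L; I-0->L; I-1->M; J-0->M; J-1->N; K-0->C; K-1->O; L-0->O; L-1->P; M-0->P; M-1->Q; N-0->Q; N-1->Q; O-0->F; O-1->R; P-0->R; P-1->S; Q-0->S; Q-1->S; R-0->J; R-1->T; S-0->T; S-1->T; T-0->N; T-1->N

Build one automaton per condition and run them in lockstep. The first has 6 states tracking the count of `1`s, saturating at 5; the second has 4 states tracking the input length modulo 4. A product state is a pair (one from each), accepting exactly when both do. Minimizing collapses redundant product states.
20 states suffice.
       0  1 
>  A   B  C 
   B   D  E 
   C   E  F 
   D   G  H 
   E   H  I 
   F   I  J 
   G   A  K 
   H   K  L 
   I   L  M 
   J   M  N 
   K   C  O 
   L   O  P 
   M   P  Q 
 * N   Q  Q 
   O   F  R 
   P   R  S 
   Q   S  S 
   R   J  T 
   S   T  T 
   T   N  N 
(> = start, * = accepting)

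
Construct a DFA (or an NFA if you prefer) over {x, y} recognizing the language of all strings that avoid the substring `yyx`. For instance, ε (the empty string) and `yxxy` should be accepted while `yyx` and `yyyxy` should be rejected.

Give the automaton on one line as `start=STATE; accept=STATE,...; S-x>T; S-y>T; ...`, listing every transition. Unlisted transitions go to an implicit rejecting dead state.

start=s0; accept=s0,s1,s2; s0-x>s0; s0-y>s1; s1-x>s0; s1-y>s2; s2-x>s3; s2-y>s2; s3-x>s3; s3-y>s3

This is the complement of 'contains `yyx`'. Use the same substring-matching states — s0 through s3 holding how much of `yyx` has just been matched — but flip the accepting set: everything except the trap s3 accepts.
A 4-state machine:
        x   y  
>* s0   s0  s1 
 * s1   s0  s2 
 * s2   s3  s2 
   s3   s3  s3 
(> = start, * = accepting)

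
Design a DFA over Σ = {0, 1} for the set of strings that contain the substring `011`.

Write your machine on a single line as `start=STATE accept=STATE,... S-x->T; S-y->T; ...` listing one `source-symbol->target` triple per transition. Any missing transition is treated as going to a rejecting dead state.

start=q0; accept=q3; q0-0->q1; q0-1->q0; q1-0->q1; q1-1->q2; q2-0->q1; q2-1->q3; q3-0->q3; q3-1->q3

States q0..q2 record the length of the longest prefix of `011` that matches the current input suffix. Reaching q3 means `011` has been seen, and we stay there forever. Accept from q3.
With 4 states:
        0   1  
>  q0   q1  q0 
   q1   q1  q2 
   q2   q1  q3 
 * q3   q3  q3 
(> = start, * = accepting)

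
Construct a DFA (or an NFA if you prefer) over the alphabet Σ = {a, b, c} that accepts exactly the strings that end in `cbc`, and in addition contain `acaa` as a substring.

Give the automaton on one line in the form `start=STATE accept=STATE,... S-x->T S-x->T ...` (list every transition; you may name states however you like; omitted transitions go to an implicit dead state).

start=S0 accept=S10 S0-a->S1 S0-b->S0 S0-c->S2 S1-a->S1 S1-b->S0 S1-c->S3 S2-a->S1 S2-b->S4 S2-c->S2 S3-a->S5 S3-b->S4 S3-c->S2 S4-a->S1 S4-b->S0 S4-c->S6 S5-a->S7 S5-b->S0 S5-c->S3 S6-a->S1 S6-b->S4 S6-c->S2 S7-a->S7 S7-b->S7 S7-c->S8 S8-a->S7 S8-b->S9 S8-c->S8 S9-a->S7 S9-b->S7 S9-c->S10 S10-a->S7 S10-b->S9 S10-c->S8

Run two small machines in parallel and take their product. One (4 states) tracks how much of the suffix `cbc` has currently been matched; the other (5 states) tracks whether and how much of `acaa` has been seen. Each combined state is a pair, one component from each; accept when both components accept.
          a    b    c  
>  S0     S1   S0   S2 
   S1     S1   S0   S3 
   S2     S1   S4   S2 
   S3     S5   S4   S2 
   S4     S1   S0   S6 
   S5     S7   S0   S3 
   S6     S1   S4   S2 
   S7     S7   S7   S8 
   S8     S7   S9   S8 
   S9     S7   S7  S10 
 * S10    S7   S9   S8 
(> = start, * = accepting)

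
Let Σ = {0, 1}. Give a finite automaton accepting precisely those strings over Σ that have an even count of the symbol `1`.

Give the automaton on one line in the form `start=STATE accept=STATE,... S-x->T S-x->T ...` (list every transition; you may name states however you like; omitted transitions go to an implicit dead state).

Keep the running count of `1`s modulo 2: each `1` advances along the cycle s0 → s1 → s0 while other symbols loop. Accept at s0.
With 2 states:
        0   1  
>* s0   s0  s1 
   s1   s1  s0 
(> = start, * = accepting)

start=s0 accept=s0 s0-0->s0 s0-1->s1 s1-0->s1 s1-1->s0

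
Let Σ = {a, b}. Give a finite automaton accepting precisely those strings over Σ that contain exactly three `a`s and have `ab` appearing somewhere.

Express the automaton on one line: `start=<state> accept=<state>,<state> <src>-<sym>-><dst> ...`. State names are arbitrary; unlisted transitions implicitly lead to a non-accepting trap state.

start=q0 accept=q7 q0-a->q1 q0-b->q0 q1-a->q2 q1-b->q3 q2-a->q4 q2-b->q5 q3-a->q5 q3-b->q3 q4-a->q6 q4-b->q7 q5-a->q7 q5-b->q5 q6-a->q6 q6-b->q8 q7-a->q8 q7-b->q7 q8-a->q8 q8-b->q8

Run two small machines in parallel and take their product. One (5 states) tracks the count of `a`s, saturating at 4; the other (3 states) tracks whether and how much of `ab` has been seen. Each combined state is a pair, one component from each; accept when both components accept.
With 9 states:
        a   b  
>  q0   q1  q0 
   q1   q2  q3 
   q2   q4  q5 
   q3   q5  q3 
   q4   q6  q7 
   q5   q7  q5 
   q6   q6  q8 
 * q7   q8  q7 
   q8   q8  q8 
(> = start, * = accepting)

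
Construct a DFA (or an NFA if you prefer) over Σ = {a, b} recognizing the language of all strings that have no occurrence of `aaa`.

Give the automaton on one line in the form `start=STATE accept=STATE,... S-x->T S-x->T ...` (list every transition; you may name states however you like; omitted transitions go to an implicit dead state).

This is the complement of 'contains `aaa`'. Use the same substring-matching states — S0 through S3 holding how much of `aaa` has just been matched — but flip the accepting set: everything except the trap S3 accepts.
4 states suffice.
        a   b  
>* S0   S1  S0 
 * S1   S2  S0 
 * S2   S3  S0 
   S3   S3  S3 
(> = start, * = accepting)

start=S0 accept=S0,S1,S2 S0-a->S1 S0-b->S0 S1-a->S2 S1-b->S0 S2-a->S3 S2-b->S0 S3-a->S3 S3-b->S3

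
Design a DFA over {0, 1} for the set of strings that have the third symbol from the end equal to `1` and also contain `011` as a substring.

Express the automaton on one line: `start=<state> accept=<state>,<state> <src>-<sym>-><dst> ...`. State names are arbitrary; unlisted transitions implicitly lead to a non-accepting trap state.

Build one automaton per condition and run them in lockstep. One (15 states) tracks the last 3 symbols read; the other (4 states) tracks whether and how much of `011` has been seen. Each combined state is a pair, one component from each; accept when both components accept.
With 22 states:
          0    1  
>  q0     q1   q2 
   q1     q3   q4 
   q2     q5   q6 
   q3     q7   q8 
   q4     q9  q10 
   q5    q11  q12 
   q6    q13  q14 
   q7     q7   q8 
   q8     q9  q10 
   q9    q11  q12 
   q10   q15  q16 
   q11    q7   q8 
   q12    q9  q10 
   q13   q11  q12 
   q14   q13  q14 
 * q15   q17  q18 
 * q16   q15  q16 
 * q17   q19  q20 
 * q18   q21  q10 
   q19   q19  q20 
   q20   q21  q10 
   q21   q17  q18 
(> = start, * = accepting)

start=q0 accept=q15,q16,q17,q18 q0-0->q1 q0-1->q2 q1-0->q3 q1-1->q4 q2-0->q5 q2-1->q6 q3-0->q7 q3-1->q8 q4-0->q9 q4-1->q10 q5-0->q11 q5-1->q12 q6-0->q13 q6-1->q14 q7-0->q7 q7-1->q8 q8-0->q9 q8-1->q10 q9-0->q11 q9-1->q12 q10-0->q15 q10-1->q16 q11-0->q7 q11-1->q8 q12-0->q9 q12-1->q10 q13-0->q11 q13-1->q12 q14-0->q13 q14-1->q14 q15-0->q17 q15-1->q18 q16-0->q15 q16-1->q16 q17-0->q19 q17-1->q20 q18-0->q21 q18-1->q10 q19-0->q19 q19-1->q20 q20-0->q21 q20-1->q10 q21-0->q17 q21-1->q18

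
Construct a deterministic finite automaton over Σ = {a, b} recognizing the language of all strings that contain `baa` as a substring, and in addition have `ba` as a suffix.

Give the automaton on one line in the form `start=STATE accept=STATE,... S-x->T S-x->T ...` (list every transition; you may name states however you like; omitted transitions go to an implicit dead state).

start=q0 accept=q5 q0-a->q0 q0-b->q1 q1-a->q2 q1-b->q1 q2-a->q3 q2-b->q1 q3-a->q3 q3-b->q4 q4-a->q5 q4-b->q4 q5-a->q3 q5-b->q4

Build one automaton per condition and run them in lockstep. The first has 4 states tracking whether and how much of `baa` has been seen; the second has 3 states tracking how much of the suffix `ba` has currently been matched. A product state is a pair (one from each), accepting exactly when both do.
A 6-state machine:
        a   b  
>  q0   q0  q1 
   q1   q2  q1 
   q2   q3  q1 
   q3   q3  q4 
   q4   q5  q4 
 * q5   q3  q4 
(> = start, * = accepting)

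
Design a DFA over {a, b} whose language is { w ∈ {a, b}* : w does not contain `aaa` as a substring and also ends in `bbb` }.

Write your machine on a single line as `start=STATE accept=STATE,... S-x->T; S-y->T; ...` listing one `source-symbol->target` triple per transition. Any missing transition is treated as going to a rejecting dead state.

Handle the two conditions separately and then intersect. One (4 states) tracks partial matches of the forbidden pattern `aaa`; the other (4 states) tracks how much of the suffix `bbb` has currently been matched. Each combined state is a pair, one component from each; accept when both components accept. Equivalent product states are then merged.
7 states suffice.
        a   b  
>  s0   s1  s2 
   s1   s3  s2 
   s2   s1  s4 
   s3   s5  s2 
   s4   s1  s6 
   s5   s5  s5 
 * s6   s1  s6 
(> = start, * = accepting)

start=s0; accept=s6; s0-a->s1; s0-b->s2; s1-a->s3; s1-b->s2; s2-a->s1; s2-b->s4; s3-a->s5; s3-b->s2; s4-a->s1; s4-b->s6; s5-a->s5; s5-b->s5; s6-a->s1; s6-b->s6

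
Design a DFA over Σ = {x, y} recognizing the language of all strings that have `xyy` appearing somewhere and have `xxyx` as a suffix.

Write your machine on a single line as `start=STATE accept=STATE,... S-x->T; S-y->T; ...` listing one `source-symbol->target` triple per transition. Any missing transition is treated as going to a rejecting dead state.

start=q0; accept=q7; q0-x->q1; q0-y->q0; q1-x->q1; q1-y->q2; q2-x->q1; q2-y->q3; q3-x->q4; q3-y->q3; q4-x->q5; q4-y->q3; q5-x->q5; q5-y->q6; q6-x->q7; q6-y->q3; q7-x->q5; q7-y->q3

Handle the two conditions separately and then intersect. One (4 states) tracks whether and how much of `xyy` has been seen; the other (5 states) tracks how much of the suffix `xxyx` has currently been matched. Each combined state is a pair, one component from each; accept when both components accept. Minimizing collapses redundant product states.
With 8 states:
        x   y  
>  q0   q1  q0 
   q1   q1  q2 
   q2   q1  q3 
   q3   q4  q3 
   q4   q5  q3 
   q5   q5  q6 
   q6   q7  q3 
 * q7   q5  q3 
(> = start, * = accepting)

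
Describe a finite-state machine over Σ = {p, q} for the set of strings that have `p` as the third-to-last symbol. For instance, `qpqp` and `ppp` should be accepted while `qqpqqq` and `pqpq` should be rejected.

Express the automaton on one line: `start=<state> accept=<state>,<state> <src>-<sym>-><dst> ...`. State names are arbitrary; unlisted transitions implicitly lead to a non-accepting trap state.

start=A accept=H,I,J,K A-p->B A-q->C B-p->D B-q->E C-p->F C-q->G D-p->H D-q->I E-p->J E-q->K F-p->L F-q->M G-p->N G-q->O H-p->H H-q->I I-p->J I-q->K J-p->L J-q->M K-p->N K-q->O L-p->H L-q->I M-p->J M-q->K N-p->L N-q->M O-p->N O-q->O

A DFA must remember the last 3 symbols (since which symbol is third-to-last isn't known until the input ends). Use one state per possible window of the last ≤3 symbols; accept from those whose window starts with `p`.
A 15-state machine:
       p  q 
>  A   B  C 
   B   D  E 
   C   F  G 
   D   H  I 
   E   J  K 
   F   L  M 
   G   N  O 
 * H   H  I 
 * I   J  K 
 * J   L  M 
 * K   N  O 
   L   H  I 
   M   J  K 
   N   L  M 
   O   N  O 
(> = start, * = accepting)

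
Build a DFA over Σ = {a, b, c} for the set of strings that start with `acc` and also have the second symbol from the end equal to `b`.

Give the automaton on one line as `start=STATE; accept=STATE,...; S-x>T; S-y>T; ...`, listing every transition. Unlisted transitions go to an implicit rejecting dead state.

Handle the two conditions separately and then intersect. One (5 states) tracks whether the input so far still matches the prefix `acc`; the other (13 states) tracks the last 2 symbols read. Each combined state is a pair, one component from each; accept when both components accept. Equivalent product states are then merged.
8 states suffice.
        a   b   c  
>  q0   q1  q2  q2 
   q1   q2  q2  q3 
   q2   q2  q2  q2 
   q3   q2  q2  q4 
   q4   q4  q5  q4 
   q5   q6  q7  q6 
 * q6   q4  q5  q4 
 * q7   q6  q7  q6 
(> = start, * = accepting)

start=q0; accept=q6,q7; q0-a>q1; q0-b>q2; q0-c>q2; q1-a>q2; q1-b>q2; q1-c>q3; q2-a>q2; q2-b>q2; q2-c>q2; q3-a>q2; q3-b>q2; q3-c>q4; q4-a>q4; q4-b>q5; q4-c>q4; q5-a>q6; q5-b>q7; q5-c>q6; q6-a>q4; q6-b>q5; q6-c>q4; q7-a>q6; q7-b>q7; q7-c>q6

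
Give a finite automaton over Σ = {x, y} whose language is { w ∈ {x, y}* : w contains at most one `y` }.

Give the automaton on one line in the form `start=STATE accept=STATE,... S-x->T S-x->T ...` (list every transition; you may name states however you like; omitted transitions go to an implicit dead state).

start=q0 accept=q0,q1 q0-x->q0 q0-y->q1 q1-x->q1 q1-y->q2 q2-x->q2 q2-y->q2

Only the number of `y`s matters, and only up to 2. Make a chain q0 → q1 → q2 advanced by each `y` (with q2 absorbing); every other symbol self-loops. The accepting set is {q0, q1}.
A 3-state machine:
        x   y  
>* q0   q0  q1 
 * q1   q1  q2 
   q2   q2  q2 
(> = start, * = accepting)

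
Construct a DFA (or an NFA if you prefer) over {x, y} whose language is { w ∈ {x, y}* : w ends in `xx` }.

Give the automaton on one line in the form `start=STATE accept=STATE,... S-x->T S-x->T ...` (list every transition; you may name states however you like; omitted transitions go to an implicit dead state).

Remember how much of `xx` the current input suffix matches. State S0 means no match yet; S1 means the last symbol is `x`; S2 means the last 2 symbols are `xx`. Only S2 accepts. On a mismatch, fall back to the longest proper suffix that is still a prefix of `xx`.
        x   y  
>  S0   S1  S0 
   S1   S2  S0 
 * S2   S2  S0 
(> = start, * = accepting)

start=S0 accept=S2 S0-x->S1 S0-y->S0 S1-x->S2 S1-y->S0 S2-x->S2 S2-y->S0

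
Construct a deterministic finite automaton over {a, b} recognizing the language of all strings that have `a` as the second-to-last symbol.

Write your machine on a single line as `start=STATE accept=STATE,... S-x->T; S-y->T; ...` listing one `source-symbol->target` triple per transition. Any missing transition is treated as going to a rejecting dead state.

Because acceptance depends on a position counted from the end, the machine has to buffer the most recent 2 symbols. Make each state the string of the last up-to-2 symbols read; on input `x` shift the window left and append `x`. Accept when the buffered window has length 2 and begins with `a`.
A 7-state machine:
        a   b  
>  q0   q1  q2 
   q1   q3  q4 
   q2   q5  q6 
 * q3   q3  q4 
 * q4   q5  q6 
   q5   q3  q4 
   q6   q5  q6 
(> = start, * = accepting)

start=q0; accept=q3,q4; q0-a->q1; q0-b->q2; q1-a->q3; q1-b->q4; q2-a->q5; q2-b->q6; q3-a->q3; q3-b->q4; q4-a->q5; q4-b->q6; q5-a->q3; q5-b->q4; q6-a->q5; q6-b->q6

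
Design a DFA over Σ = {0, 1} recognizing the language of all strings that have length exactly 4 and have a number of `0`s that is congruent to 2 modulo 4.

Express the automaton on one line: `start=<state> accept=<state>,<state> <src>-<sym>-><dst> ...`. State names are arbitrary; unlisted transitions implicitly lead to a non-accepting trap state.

start=q0 accept=q9 q0-0->q1 q0-1->q2 q1-0->q3 q1-1->q4 q2-0->q4 q2-1->q5 q3-0->q6 q3-1->q7 q4-0->q7 q4-1->q8 q5-0->q8 q5-1->q6 q6-0->q6 q6-1->q6 q7-0->q6 q7-1->q9 q8-0->q9 q8-1->q6 q9-0->q6 q9-1->q6

Build one automaton per condition and run them in lockstep. The first has 6 states tracking the input length, saturating at 5; the second has 4 states tracking the count of `0`s modulo 4. A product state is a pair (one from each), accepting exactly when both do. Equivalent product states are then merged.
A 10-state machine:
        0   1  
>  q0   q1  q2 
   q1   q3  q4 
   q2   q4  q5 
   q3   q6  q7 
   q4   q7  q8 
   q5   q8  q6 
   q6   q6  q6 
   q7   q6  q9 
   q8   q9  q6 
 * q9   q6  q6 
(> = start, * = accepting)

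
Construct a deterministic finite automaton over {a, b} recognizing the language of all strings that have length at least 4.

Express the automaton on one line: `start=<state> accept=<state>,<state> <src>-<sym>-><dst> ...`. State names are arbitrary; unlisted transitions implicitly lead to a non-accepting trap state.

start=q0 accept=q4,q5 q0-a->q1 q0-b->q1 q1-a->q2 q1-b->q2 q2-a->q3 q2-b->q3 q3-a->q4 q3-b->q4 q4-a->q5 q4-b->q5 q5-a->q5 q5-b->q5

We only need to distinguish lengths 0, 1, …, 4, and '>4'. Chain q0 → q1 → q2 → q3 → q4 → q5 on every symbol, with q5 looping. Accepting states: {q4, q5}.
        a   b  
>  q0   q1  q1 
   q1   q2  q2 
   q2   q3  q3 
   q3   q4  q4 
 * q4   q5  q5 
 * q5   q5  q5 
(> = start, * = accepting)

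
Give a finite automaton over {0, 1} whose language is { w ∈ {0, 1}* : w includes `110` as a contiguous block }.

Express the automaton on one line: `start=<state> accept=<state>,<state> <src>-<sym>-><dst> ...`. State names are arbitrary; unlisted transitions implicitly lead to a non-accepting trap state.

Track how much of `110` has been matched so far: state s0 is no progress, s3 is the absorbing accept state reached once `110` has occurred. Intermediate states record partial matches; on a mismatch, fall back to the longest reusable overlap.
With 4 states:
        0   1  
>  s0   s0  s1 
   s1   s0  s2 
   s2   s3  s2 
 * s3   s3  s3 
(> = start, * = accepting)

start=s0 accept=s3 s0-0->s0 s0-1->s1 s1-0->s0 s1-1->s2 s2-0->s3 s2-1->s2 s3-0->s3 s3-1->s3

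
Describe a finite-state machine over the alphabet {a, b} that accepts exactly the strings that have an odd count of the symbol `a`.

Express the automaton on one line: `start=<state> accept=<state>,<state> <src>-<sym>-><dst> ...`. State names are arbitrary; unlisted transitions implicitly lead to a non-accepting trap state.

start=q0 accept=q1 q0-a->q1 q0-b->q0 q1-a->q0 q1-b->q1

Keep the running count of `a`s modulo 2: each `a` advances along the cycle q0 → q1 → q0 while other symbols loop. Accept at q1.
With 2 states:
        a   b  
>  q0   q1  q0 
 * q1   q0  q1 
(> = start, * = accepting)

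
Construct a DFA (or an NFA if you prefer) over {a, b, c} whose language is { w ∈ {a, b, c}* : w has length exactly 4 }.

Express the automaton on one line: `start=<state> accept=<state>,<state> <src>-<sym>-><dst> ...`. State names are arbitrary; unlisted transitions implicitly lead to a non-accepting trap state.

start=q0 accept=q4 q0-a->q1 q0-b->q1 q0-c->q1 q1-a->q2 q1-b->q2 q1-c->q2 q2-a->q3 q2-b->q3 q2-c->q3 q3-a->q4 q3-b->q4 q3-c->q4 q4-a->q5 q4-b->q5 q4-c->q5 q5-a->q5 q5-b->q5 q5-c->q5

We only need to distinguish lengths 0, 1, …, 4, and '>4'. Chain q0 → q1 → q2 → q3 → q4 → q5 on every symbol, with q5 looping. Accepting states: {q4}.
6 states suffice.
        a   b   c  
>  q0   q1  q1  q1 
   q1   q2  q2  q2 
   q2   q3  q3  q3 
   q3   q4  q4  q4 
 * q4   q5  q5  q5 
   q5   q5  q5  q5 
(> = start, * = accepting)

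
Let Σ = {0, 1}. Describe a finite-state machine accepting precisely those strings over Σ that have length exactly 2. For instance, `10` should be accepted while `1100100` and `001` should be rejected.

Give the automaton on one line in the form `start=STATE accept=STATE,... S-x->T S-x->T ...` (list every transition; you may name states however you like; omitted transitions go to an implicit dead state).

We only need to distinguish lengths 0, 1, …, 2, and '>2'. Chain q0 → q1 → q2 → q3 on every symbol, with q3 looping. Accepting states: {q2}.
4 states suffice.
        0   1  
>  q0   q1  q1 
   q1   q2  q2 
 * q2   q3  q3 
   q3   q3  q3 
(> = start, * = accepting)

start=q0 accept=q2 q0-0->q1 q0-1->q1 q1-0->q2 q1-1->q2 q2-0->q3 q2-1->q3 q3-0->q3 q3-1->q3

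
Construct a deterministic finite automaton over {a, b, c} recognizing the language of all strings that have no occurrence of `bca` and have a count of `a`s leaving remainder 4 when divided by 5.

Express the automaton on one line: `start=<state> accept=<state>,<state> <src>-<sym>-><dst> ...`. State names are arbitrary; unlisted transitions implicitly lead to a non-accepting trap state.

Build one automaton per condition and run them in lockstep. The first has 4 states tracking partial matches of the forbidden pattern `bca`; the second has 5 states tracking the count of `a`s modulo 5. A product state is a pair (one from each), accepting exactly when both do. After merging equivalent states the machine shrinks.
With 16 states:
          a    b    c  
>  q0     q1   q2   q0 
   q1     q3   q4   q1 
   q2     q1   q2   q5 
   q3     q6   q7   q3 
   q4     q3   q4   q8 
   q5     q9   q2   q0 
   q6    q10  q11   q6 
   q7     q6   q7  q12 
   q8     q9   q4   q1 
   q9     q9   q9   q9 
 * q10    q0  q13  q10 
   q11   q10  q11  q14 
   q12    q9   q7   q3 
 * q13    q0  q13  q15 
   q14    q9  q11   q6 
 * q15    q9  q13  q10 
(> = start, * = accepting)

start=q0 accept=q10,q13,q15 q0-a->q1 q0-b->q2 q0-c->q0 q1-a->q3 q1-b->q4 q1-c->q1 q2-a->q1 q2-b->q2 q2-c->q5 q3-a->q6 q3-b->q7 q3-c->q3 q4-a->q3 q4-b->q4 q4-c->q8 q5-a->q9 q5-b->q2 q5-c->q0 q6-a->q10 q6-b->q11 q6-c->q6 q7-a->q6 q7-b->q7 q7-c->q12 q8-a->q9 q8-b->q4 q8-c->q1 q9-a->q9 q9-b->q9 q9-c->q9 q10-a->q0 q10-b->q13 q10-c->q10 q11-a->q10 q11-b->q11 q11-c->q14 q12-a->q9 q12-b->q7 q12-c->q3 q13-a->q0 q13-b->q13 q13-c->q15 q14-a->q9 q14-b->q11 q14-c->q6 q15-a->q9 q15-b->q13 q15-c->q10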